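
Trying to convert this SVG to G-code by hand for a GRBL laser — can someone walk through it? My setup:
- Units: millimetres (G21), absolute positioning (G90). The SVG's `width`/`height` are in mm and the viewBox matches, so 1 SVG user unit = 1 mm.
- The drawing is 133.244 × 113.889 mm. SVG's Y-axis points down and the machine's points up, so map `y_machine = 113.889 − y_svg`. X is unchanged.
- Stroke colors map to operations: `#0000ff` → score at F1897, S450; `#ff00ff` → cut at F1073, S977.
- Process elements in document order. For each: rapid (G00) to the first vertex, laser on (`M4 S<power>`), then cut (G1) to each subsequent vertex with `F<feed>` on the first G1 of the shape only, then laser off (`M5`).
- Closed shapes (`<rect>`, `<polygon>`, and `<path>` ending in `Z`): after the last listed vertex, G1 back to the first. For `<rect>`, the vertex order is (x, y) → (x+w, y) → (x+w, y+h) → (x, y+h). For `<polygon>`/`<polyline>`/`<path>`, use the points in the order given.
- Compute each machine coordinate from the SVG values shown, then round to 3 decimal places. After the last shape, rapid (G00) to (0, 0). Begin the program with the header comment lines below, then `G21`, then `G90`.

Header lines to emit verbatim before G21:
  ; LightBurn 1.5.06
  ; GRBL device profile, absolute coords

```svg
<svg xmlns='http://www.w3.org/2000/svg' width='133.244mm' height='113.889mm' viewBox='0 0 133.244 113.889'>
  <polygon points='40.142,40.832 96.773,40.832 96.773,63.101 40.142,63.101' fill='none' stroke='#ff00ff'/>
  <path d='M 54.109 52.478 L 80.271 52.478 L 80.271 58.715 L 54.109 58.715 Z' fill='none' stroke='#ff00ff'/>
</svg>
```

viewBox `0 0 133.244 113.889` with mm width/height → 1 unit = 1 mm. Flip: y_m = 113.889 − y_svg.

**Shape 1** — `<polygon>` rectangle, stroke `#ff00ff` → cut (S977, F1073). Machine vertices: (40.142,73.057) → (96.773,73.057) → (96.773,50.788) → (40.142,50.788) → (40.142,73.057). Closed: final G1 returns to the first vertex.

**Shape 2** — `<path>` rectangle, stroke `#ff00ff` → cut (S977, F1073). Machine vertices: (54.109,61.411) → (80.271,61.411) → (80.271,55.174) → (54.109,55.174) → (54.109,61.411). Closed: final G1 returns to the first vertex.

; LightBurn 1.5.06
; GRBL device profile, absolute coords
G21
G90
G00 X40.142 Y73.057
M4 S977
G1 X96.773 Y73.057 F1073
G1 X96.773 Y50.788
G1 X40.142 Y50.788
G1 X40.142 Y73.057
M5
G00 X54.109 Y61.411
M4 S977
G1 X80.271 Y61.411 F1073
G1 X80.271 Y55.174
G1 X54.109 Y55.174
G1 X54.109 Y61.411
M5
G00 X0.000 Y0.000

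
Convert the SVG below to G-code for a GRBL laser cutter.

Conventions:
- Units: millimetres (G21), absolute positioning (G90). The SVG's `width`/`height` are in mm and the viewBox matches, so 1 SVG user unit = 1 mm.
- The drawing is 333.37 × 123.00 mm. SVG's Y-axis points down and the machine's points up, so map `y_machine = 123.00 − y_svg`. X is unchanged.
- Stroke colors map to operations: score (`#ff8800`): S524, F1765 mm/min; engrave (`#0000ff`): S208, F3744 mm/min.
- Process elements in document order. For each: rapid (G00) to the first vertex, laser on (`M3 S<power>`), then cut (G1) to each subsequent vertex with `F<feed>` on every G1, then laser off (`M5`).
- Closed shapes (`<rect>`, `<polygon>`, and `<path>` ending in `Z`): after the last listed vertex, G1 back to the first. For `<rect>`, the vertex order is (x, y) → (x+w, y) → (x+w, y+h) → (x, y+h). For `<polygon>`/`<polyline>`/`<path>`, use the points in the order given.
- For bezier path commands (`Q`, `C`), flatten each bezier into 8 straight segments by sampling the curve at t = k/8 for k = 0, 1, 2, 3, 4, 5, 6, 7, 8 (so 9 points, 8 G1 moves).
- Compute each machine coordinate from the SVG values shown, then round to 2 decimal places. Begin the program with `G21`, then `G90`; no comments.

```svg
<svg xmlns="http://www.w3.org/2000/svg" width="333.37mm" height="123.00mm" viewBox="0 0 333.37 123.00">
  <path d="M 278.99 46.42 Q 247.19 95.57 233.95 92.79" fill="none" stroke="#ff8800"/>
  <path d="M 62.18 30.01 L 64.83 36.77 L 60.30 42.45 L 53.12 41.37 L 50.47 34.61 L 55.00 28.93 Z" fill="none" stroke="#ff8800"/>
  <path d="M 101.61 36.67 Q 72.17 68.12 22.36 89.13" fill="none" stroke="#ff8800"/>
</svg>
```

G21
G90
G00 X278.99 Y76.58
M3 S524
G1 X271.33 Y65.10 F1765
G1 X264.25 Y55.25 F1765
G1 X257.75 Y47.02 F1765
G1 X251.83 Y40.41 F1765
G1 X246.49 Y35.43 F1765
G1 X241.73 Y32.07 F1765
G1 X237.55 Y30.33 F1765
G1 X233.95 Y30.21 F1765
M5
G00 X62.18 Y92.99
M3 S524
G1 X64.83 Y86.23 F1765
G1 X60.30 Y80.55 F1765
G1 X53.12 Y81.63 F1765
G1 X50.47 Y88.39 F1765
G1 X55.00 Y94.07 F1765
G1 X62.18 Y92.99 F1765
M5
G00 X101.61 Y86.33
M3 S524
G1 X93.93 Y78.63 F1765
G1 X85.62 Y71.26 F1765
G1 X76.67 Y64.21 F1765
G1 X67.08 Y57.49 F1765
G1 X56.85 Y51.10 F1765
G1 X45.99 Y45.03 F1765
G1 X34.49 Y39.29 F1765
G1 X22.36 Y33.87 F1765
M5

viewBox `0 0 333.37 123.00` with mm width/height → 1 unit = 1 mm. Flip: y_m = 123.00 − y_svg.

**Shape 1** — `<path>` quadratic bezier, stroke `#ff8800` → score (S524, F1765). Control points (SVG): P0=(278.99,46.42), P1=(247.19,95.57), P2=(233.95,92.79); sampled at t=k/8. Machine vertices: (278.99,76.58) → (271.33,65.10) → (264.25,55.25) → (257.75,47.02) → (251.83,40.41) → (246.49,35.43) → (241.73,32.07) → (237.55,30.33) → (233.95,30.21). Open path.

**Shape 2** — `<path>` regular polygon, stroke `#ff8800` → score (S524, F1765). Machine vertices: (62.18,92.99) → (64.83,86.23) → (60.30,80.55) → (53.12,81.63) → (50.47,88.39) → (55.00,94.07) → (62.18,92.99). Closed: final G1 returns to the first vertex.

**Shape 3** — `<path>` quadratic bezier, stroke `#ff8800` → score (S524, F1765). Control points (SVG): P0=(101.61,36.67), P1=(72.17,68.12), P2=(22.36,89.13); sampled at t=k/8. Machine vertices: (101.61,86.33) → (93.93,78.63) → (85.62,71.26) → (76.67,64.21) → (67.08,57.49) → (56.85,51.10) → (45.99,45.03) → (34.49,39.29) → (22.36,33.87). Open path.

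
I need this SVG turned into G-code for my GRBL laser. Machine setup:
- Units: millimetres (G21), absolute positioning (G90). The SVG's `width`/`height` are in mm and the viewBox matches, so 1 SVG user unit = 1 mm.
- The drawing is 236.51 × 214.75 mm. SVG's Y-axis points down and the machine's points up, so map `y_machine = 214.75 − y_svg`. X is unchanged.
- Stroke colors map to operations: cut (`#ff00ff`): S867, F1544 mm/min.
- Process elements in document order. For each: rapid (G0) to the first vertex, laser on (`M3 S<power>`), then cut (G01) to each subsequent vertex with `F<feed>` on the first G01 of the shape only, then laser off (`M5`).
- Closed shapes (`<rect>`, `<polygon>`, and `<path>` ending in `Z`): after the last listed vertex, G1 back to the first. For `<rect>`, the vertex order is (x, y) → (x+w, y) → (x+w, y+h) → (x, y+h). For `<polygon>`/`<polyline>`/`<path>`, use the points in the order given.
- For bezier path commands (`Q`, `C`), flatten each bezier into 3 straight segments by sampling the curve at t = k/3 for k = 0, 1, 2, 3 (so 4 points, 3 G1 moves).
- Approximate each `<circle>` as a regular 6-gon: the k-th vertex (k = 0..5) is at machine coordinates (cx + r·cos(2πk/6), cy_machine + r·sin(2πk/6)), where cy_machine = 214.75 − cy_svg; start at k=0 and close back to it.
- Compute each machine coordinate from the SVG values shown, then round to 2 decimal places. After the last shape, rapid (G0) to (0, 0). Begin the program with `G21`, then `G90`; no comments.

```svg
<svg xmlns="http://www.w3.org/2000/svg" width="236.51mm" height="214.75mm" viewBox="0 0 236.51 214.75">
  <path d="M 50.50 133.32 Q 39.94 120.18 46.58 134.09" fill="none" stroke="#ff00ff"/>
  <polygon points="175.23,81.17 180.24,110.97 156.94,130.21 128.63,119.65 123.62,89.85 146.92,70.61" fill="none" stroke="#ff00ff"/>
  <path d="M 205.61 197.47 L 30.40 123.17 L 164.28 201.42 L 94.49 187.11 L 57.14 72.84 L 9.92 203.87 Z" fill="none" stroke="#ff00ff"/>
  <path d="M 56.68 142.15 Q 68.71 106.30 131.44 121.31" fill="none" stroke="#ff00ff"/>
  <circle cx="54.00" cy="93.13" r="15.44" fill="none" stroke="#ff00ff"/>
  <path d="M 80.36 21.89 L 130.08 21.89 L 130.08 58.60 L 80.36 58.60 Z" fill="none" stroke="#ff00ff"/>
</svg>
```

1 u = 1 mm; y_m = 214.75 − y.

[1] `<path>` quadratic bezier, #ff00ff→cut S867 F1544: (50.50,81.43) → (45.37,87.18) → (44.06,86.93) → (46.58,80.66)

[2] `<polygon>` regular polygon, #ff00ff→cut S867 F1544: (175.23,133.58) → (180.24,103.78) → (156.94,84.54) → (128.63,95.10) → (123.62,124.90) → (146.92,144.14) → (175.23,133.58) (closed)

[3] `<path>` closed polygon, #ff00ff→cut S867 F1544: (205.61,17.28) → (30.40,91.58) → (164.28,13.33) → (94.49,27.64) → (57.14,141.91) → (9.92,10.88) → (205.61,17.28) (closed)

[4] `<path>` quadratic bezier, #ff00ff→cut S867 F1544: (56.68,72.60) → (70.33,90.85) → (95.25,97.80) → (131.44,93.44)

[5] `<circle>` circle, #ff00ff→cut S867 F1544: (69.44,121.62) → (61.72,134.99) → (46.28,134.99) → (38.56,121.62) → (46.28,108.25) → (61.72,108.25) → (69.44,121.62) (closed)

[6] `<path>` rectangle, #ff00ff→cut S867 F1544: (80.36,192.86) → (130.08,192.86) → (130.08,156.15) → (80.36,156.15) → (80.36,192.86) (closed)

G21
G90
G0 X50.50 Y81.43
M3 S867
G01 X45.37 Y87.18 F1544
G01 X44.06 Y86.93
G01 X46.58 Y80.66
M5
G0 X175.23 Y133.58
M3 S867
G01 X180.24 Y103.78 F1544
G01 X156.94 Y84.54
G01 X128.63 Y95.10
G01 X123.62 Y124.90
G01 X146.92 Y144.14
G01 X175.23 Y133.58
M5
G0 X205.61 Y17.28
M3 S867
G01 X30.40 Y91.58 F1544
G01 X164.28 Y13.33
G01 X94.49 Y27.64
G01 X57.14 Y141.91
G01 X9.92 Y10.88
G01 X205.61 Y17.28
M5
G0 X56.68 Y72.60
M3 S867
G01 X70.33 Y90.85 F1544
G01 X95.25 Y97.80
G01 X131.44 Y93.44
M5
G0 X69.44 Y121.62
M3 S867
G01 X61.72 Y134.99 F1544
G01 X46.28 Y134.99
G01 X38.56 Y121.62
G01 X46.28 Y108.25
G01 X61.72 Y108.25
G01 X69.44 Y121.62
M5
G0 X80.36 Y192.86
M3 S867
G01 X130.08 Y192.86 F1544
G01 X130.08 Y156.15
G01 X80.36 Y156.15
G01 X80.36 Y192.86
M5
G0 X0.00 Y0.00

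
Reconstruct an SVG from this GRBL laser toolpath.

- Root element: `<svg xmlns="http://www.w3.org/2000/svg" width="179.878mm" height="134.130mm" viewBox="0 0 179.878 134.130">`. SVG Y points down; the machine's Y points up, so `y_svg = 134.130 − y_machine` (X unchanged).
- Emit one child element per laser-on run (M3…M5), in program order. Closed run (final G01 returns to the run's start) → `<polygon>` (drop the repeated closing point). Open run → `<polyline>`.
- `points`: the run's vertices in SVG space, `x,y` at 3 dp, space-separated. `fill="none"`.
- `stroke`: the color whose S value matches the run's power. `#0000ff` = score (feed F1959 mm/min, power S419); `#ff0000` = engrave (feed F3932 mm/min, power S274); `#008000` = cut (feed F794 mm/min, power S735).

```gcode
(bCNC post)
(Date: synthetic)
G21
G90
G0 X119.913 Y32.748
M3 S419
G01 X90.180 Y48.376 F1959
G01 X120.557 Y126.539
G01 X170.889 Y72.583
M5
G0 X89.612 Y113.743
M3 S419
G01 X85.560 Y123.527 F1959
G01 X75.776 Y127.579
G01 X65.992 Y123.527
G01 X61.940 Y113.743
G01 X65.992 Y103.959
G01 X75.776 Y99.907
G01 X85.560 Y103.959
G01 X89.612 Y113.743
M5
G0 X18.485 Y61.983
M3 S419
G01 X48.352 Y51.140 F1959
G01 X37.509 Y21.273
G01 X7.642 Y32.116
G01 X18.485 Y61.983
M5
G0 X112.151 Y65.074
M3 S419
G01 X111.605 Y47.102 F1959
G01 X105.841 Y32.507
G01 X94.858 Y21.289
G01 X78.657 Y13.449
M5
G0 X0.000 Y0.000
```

y_svg = 134.130 − y_m. Every run uses S419, so all elements get stroke `#0000ff` (score).

[1] open run; points: 119.913,101.382 90.180,85.754 120.557,7.591 170.889,61.547

[2] closed run; points: 89.612,20.387 85.560,10.603 75.776,6.551 65.992,10.603 61.940,20.387 65.992,30.171 75.776,34.223 85.560,30.171

[3] closed run; points: 18.485,72.147 48.352,82.990 37.509,112.857 7.642,102.014

[4] open run; points: 112.151,69.056 111.605,87.028 105.841,101.623 94.858,112.841 78.657,120.681

<svg xmlns="http://www.w3.org/2000/svg" width="179.878mm" height="134.130mm" viewBox="0 0 179.878 134.130">
  <polyline points="119.913,101.382 90.180,85.754 120.557,7.591 170.889,61.547" fill="none" stroke="#0000ff"/>
  <polygon points="89.612,20.387 85.560,10.603 75.776,6.551 65.992,10.603 61.940,20.387 65.992,30.171 75.776,34.223 85.560,30.171" fill="none" stroke="#0000ff"/>
  <polygon points="18.485,72.147 48.352,82.990 37.509,112.857 7.642,102.014" fill="none" stroke="#0000ff"/>
  <polyline points="112.151,69.056 111.605,87.028 105.841,101.623 94.858,112.841 78.657,120.681" fill="none" stroke="#0000ff"/>
</svg>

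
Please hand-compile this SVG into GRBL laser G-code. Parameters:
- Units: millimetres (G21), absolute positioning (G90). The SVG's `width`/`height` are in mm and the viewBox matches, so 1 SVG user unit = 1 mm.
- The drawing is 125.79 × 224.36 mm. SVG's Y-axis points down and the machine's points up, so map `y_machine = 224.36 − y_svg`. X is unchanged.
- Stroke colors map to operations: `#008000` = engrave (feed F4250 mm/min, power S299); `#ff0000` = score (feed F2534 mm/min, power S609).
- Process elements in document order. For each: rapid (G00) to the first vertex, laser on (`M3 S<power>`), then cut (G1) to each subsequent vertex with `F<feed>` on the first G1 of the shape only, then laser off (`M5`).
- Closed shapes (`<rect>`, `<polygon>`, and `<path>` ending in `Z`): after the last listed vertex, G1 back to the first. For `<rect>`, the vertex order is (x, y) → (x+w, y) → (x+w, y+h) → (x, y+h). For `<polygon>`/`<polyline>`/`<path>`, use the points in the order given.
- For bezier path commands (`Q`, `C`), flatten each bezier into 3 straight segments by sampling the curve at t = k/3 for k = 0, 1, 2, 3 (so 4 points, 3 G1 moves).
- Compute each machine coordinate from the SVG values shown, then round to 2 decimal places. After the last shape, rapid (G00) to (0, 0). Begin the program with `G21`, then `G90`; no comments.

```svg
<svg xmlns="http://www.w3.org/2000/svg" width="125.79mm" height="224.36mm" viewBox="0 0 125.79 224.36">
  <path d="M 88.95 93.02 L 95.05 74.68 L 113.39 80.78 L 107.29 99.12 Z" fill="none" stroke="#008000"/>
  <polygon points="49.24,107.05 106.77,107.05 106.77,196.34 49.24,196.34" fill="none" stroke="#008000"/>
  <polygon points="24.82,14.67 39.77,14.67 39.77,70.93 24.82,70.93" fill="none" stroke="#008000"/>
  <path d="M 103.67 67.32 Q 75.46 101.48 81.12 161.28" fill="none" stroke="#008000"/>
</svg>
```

G21
G90
G00 X88.95 Y131.34
M3 S299
G1 X95.05 Y149.68 F4250
G1 X113.39 Y143.58
G1 X107.29 Y125.24
G1 X88.95 Y131.34
M5
G00 X49.24 Y117.31
M3 S299
G1 X106.77 Y117.31 F4250
G1 X106.77 Y28.02
G1 X49.24 Y28.02
G1 X49.24 Y117.31
M5
G00 X24.82 Y209.69
M3 S299
G1 X39.77 Y209.69 F4250
G1 X39.77 Y153.43
G1 X24.82 Y153.43
G1 X24.82 Y209.69
M5
G00 X103.67 Y157.04
M3 S299
G1 X88.63 Y131.42 F4250
G1 X81.11 Y100.10
G1 X81.12 Y63.08
M5
G00 X0.00 Y0.00

Since the viewBox matches the mm dimensions, user units are millimetres directly. The only transform is the Y-flip y_m = 224.36 − y_svg.

Shape 1 is a regular polygon drawn with `<path>`. Its stroke #008000 means engrave at S299, F4250. After flipping Y the toolpath is (88.95,131.34) → (95.05,149.68) → (113.39,143.58) → (107.29,125.24) → (88.95,131.34), returning to the start.

Shape 2 is a rectangle drawn with `<polygon>`. Its stroke #008000 means engrave at S299, F4250. After flipping Y the toolpath is (49.24,117.31) → (106.77,117.31) → (106.77,28.02) → (49.24,28.02) → (49.24,117.31), returning to the start.

Shape 3 is a rectangle drawn with `<polygon>`. Its stroke #008000 means engrave at S299, F4250. After flipping Y the toolpath is (24.82,209.69) → (39.77,209.69) → (39.77,153.43) → (24.82,153.43) → (24.82,209.69), returning to the start.

Shape 4 is a quadratic bezier drawn with `<path>`. Its stroke #008000 means engrave at S299, F4250. After flipping Y the toolpath is (103.67,157.04) → (88.63,131.42) → (81.11,100.10) → (81.12,63.08).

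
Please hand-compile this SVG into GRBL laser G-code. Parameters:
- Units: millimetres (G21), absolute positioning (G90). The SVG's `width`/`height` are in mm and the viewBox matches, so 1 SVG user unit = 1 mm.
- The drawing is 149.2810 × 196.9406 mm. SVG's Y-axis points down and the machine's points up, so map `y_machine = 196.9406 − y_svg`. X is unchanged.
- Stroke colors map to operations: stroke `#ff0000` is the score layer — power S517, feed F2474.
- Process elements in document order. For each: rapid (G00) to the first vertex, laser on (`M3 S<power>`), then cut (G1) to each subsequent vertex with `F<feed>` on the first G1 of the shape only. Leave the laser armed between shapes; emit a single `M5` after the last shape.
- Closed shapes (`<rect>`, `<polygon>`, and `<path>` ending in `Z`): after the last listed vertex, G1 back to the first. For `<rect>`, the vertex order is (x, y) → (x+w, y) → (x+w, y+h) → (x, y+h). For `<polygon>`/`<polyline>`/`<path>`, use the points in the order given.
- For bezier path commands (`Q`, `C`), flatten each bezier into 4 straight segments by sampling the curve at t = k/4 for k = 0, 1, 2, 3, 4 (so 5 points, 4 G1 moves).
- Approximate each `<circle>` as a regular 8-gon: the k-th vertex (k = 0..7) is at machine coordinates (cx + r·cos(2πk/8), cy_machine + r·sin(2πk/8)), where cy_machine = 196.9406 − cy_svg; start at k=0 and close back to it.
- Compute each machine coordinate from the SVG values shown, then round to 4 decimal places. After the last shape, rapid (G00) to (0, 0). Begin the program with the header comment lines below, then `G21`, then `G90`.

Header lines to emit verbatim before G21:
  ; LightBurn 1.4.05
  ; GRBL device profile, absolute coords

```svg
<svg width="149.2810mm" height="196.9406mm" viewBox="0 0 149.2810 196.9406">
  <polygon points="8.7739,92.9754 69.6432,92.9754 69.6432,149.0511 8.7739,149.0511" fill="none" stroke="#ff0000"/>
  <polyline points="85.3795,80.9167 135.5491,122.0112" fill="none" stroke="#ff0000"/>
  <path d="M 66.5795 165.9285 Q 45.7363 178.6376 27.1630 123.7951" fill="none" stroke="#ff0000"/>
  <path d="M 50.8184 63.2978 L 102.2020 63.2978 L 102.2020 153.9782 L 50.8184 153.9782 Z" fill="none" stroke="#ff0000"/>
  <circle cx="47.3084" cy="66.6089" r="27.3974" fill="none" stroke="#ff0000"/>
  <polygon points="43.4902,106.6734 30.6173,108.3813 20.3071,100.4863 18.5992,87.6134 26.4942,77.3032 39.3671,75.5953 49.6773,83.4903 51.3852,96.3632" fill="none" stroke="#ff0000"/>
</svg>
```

Since the viewBox matches the mm dimensions, user units are millimetres directly. The only transform is the Y-flip y_m = 196.9406 − y_svg.

Shape 1 is a rectangle drawn with `<polygon>`. Its stroke #ff0000 means score at S517, F2474. After flipping Y the toolpath is (8.7739,103.9652) → (69.6432,103.9652) → (69.6432,47.8895) → (8.7739,47.8895) → (8.7739,103.9652), returning to the start.

Shape 2 is a line segment drawn with `<polyline>`. Its stroke #ff0000 means score at S517, F2474. After flipping Y the toolpath is (85.3795,116.0239) → (135.5491,74.9294).

Shape 3 is a quadratic bezier drawn with `<path>`. Its stroke #ff0000 means score at S517, F2474. After flipping Y the toolpath is (66.5795,31.0121) → (56.2998,28.8795) → (46.3038,35.1909) → (36.5915,49.9462) → (27.1630,73.1455).

Shape 4 is a rectangle drawn with `<path>`. Its stroke #ff0000 means score at S517, F2474. After flipping Y the toolpath is (50.8184,133.6428) → (102.2020,133.6428) → (102.2020,42.9624) → (50.8184,42.9624) → (50.8184,133.6428), returning to the start.

Shape 5 is a circle drawn with `<circle>`. Its stroke #ff0000 means score at S517, F2474. After flipping Y the toolpath is (74.7058,130.3317) → (66.6813,149.7046) → (47.3084,157.7291) → (27.9355,149.7046) → (19.9110,130.3317) → (27.9355,110.9588) → (47.3084,102.9343) → (66.6813,110.9588) → (74.7058,130.3317), returning to the start.

Shape 6 is a regular polygon drawn with `<polygon>`. Its stroke #ff0000 means score at S517, F2474. After flipping Y the toolpath is (43.4902,90.2672) → (30.6173,88.5593) → (20.3071,96.4543) → (18.5992,109.3272) → (26.4942,119.6374) → (39.3671,121.3453) → (49.6773,113.4503) → (51.3852,100.5774) → (43.4902,90.2672), returning to the start.

; LightBurn 1.4.05
; GRBL device profile, absolute coords
G21
G90
G00 X8.7739 Y103.9652
M3 S517
G1 X69.6432 Y103.9652 F2474
G1 X69.6432 Y47.8895
G1 X8.7739 Y47.8895
G1 X8.7739 Y103.9652
G00 X85.3795 Y116.0239
M3 S517
G1 X135.5491 Y74.9294 F2474
G00 X66.5795 Y31.0121
M3 S517
G1 X56.2998 Y28.8795 F2474
G1 X46.3038 Y35.1909
G1 X36.5915 Y49.9462
G1 X27.1630 Y73.1455
G00 X50.8184 Y133.6428
M3 S517
G1 X102.2020 Y133.6428 F2474
G1 X102.2020 Y42.9624
G1 X50.8184 Y42.9624
G1 X50.8184 Y133.6428
G00 X74.7058 Y130.3317
M3 S517
G1 X66.6813 Y149.7046 F2474
G1 X47.3084 Y157.7291
G1 X27.9355 Y149.7046
G1 X19.9110 Y130.3317
G1 X27.9355 Y110.9588
G1 X47.3084 Y102.9343
G1 X66.6813 Y110.9588
G1 X74.7058 Y130.3317
G00 X43.4902 Y90.2672
M3 S517
G1 X30.6173 Y88.5593 F2474
G1 X20.3071 Y96.4543
G1 X18.5992 Y109.3272
G1 X26.4942 Y119.6374
G1 X39.3671 Y121.3453
G1 X49.6773 Y113.4503
G1 X51.3852 Y100.5774
G1 X43.4902 Y90.2672
M5
G00 X0.0000 Y0.0000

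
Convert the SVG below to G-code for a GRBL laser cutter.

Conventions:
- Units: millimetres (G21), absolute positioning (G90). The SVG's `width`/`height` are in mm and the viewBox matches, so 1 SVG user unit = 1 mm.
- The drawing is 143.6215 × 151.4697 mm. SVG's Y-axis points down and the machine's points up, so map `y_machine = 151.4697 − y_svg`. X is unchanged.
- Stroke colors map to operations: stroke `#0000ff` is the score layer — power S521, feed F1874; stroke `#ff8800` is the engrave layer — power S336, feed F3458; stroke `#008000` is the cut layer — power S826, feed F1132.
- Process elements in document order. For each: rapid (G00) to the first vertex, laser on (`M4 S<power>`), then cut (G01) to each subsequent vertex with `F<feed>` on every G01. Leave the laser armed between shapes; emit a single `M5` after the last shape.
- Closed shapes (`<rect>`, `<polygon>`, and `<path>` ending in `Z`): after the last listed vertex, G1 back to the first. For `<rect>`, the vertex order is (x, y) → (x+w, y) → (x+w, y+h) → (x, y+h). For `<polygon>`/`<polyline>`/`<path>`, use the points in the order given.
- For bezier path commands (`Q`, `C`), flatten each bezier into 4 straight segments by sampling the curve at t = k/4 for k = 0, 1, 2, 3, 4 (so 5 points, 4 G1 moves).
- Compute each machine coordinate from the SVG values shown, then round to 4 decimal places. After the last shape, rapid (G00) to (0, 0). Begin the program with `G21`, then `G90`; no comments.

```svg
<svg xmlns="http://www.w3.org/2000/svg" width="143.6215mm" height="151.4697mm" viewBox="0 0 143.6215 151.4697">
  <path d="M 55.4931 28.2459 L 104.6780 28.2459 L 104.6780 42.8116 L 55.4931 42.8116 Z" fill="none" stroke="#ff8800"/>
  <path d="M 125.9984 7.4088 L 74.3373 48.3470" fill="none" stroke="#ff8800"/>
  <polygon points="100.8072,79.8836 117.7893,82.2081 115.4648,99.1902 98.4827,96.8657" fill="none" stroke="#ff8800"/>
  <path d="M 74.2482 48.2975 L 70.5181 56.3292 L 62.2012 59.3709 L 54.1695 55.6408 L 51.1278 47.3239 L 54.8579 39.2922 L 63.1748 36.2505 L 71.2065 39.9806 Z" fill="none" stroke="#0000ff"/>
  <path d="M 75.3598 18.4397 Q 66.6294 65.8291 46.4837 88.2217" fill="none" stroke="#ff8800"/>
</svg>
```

Since the viewBox matches the mm dimensions, user units are millimetres directly. The only transform is the Y-flip y_m = 151.4697 − y_svg.

Shape 1 is a rectangle drawn with `<path>`. Its stroke #ff8800 means engrave at S336, F3458. After flipping Y the toolpath is (55.4931,123.2238) → (104.6780,123.2238) → (104.6780,108.6581) → (55.4931,108.6581) → (55.4931,123.2238), returning to the start.

Shape 2 is a line segment drawn with `<path>`. Its stroke #ff8800 means engrave at S336, F3458. After flipping Y the toolpath is (125.9984,144.0609) → (74.3373,103.1227).

Shape 3 is a regular polygon drawn with `<polygon>`. Its stroke #ff8800 means engrave at S336, F3458. After flipping Y the toolpath is (100.8072,71.5861) → (117.7893,69.2616) → (115.4648,52.2795) → (98.4827,54.6040) → (100.8072,71.5861), returning to the start.

Shape 4 is a regular polygon drawn with `<path>`. Its stroke #0000ff means score at S521, F1874. After flipping Y the toolpath is (74.2482,103.1722) → (70.5181,95.1405) → (62.2012,92.0988) → (54.1695,95.8289) → (51.1278,104.1458) → (54.8579,112.1775) → (63.1748,115.2192) → (71.2065,111.4891) → (74.2482,103.1722), returning to the start.

Shape 5 is a quadratic bezier drawn with `<path>`. Its stroke #ff8800 means engrave at S336, F3458. After flipping Y the toolpath is (75.3598,133.0300) → (70.2811,110.8976) → (63.7756,91.8898) → (55.8431,76.0066) → (46.4837,63.2480).

G21
G90
G00 X55.4931 Y123.2238
M4 S336
G01 X104.6780 Y123.2238 F3458
G01 X104.6780 Y108.6581 F3458
G01 X55.4931 Y108.6581 F3458
G01 X55.4931 Y123.2238 F3458
G00 X125.9984 Y144.0609
M4 S336
G01 X74.3373 Y103.1227 F3458
G00 X100.8072 Y71.5861
M4 S336
G01 X117.7893 Y69.2616 F3458
G01 X115.4648 Y52.2795 F3458
G01 X98.4827 Y54.6040 F3458
G01 X100.8072 Y71.5861 F3458
G00 X74.2482 Y103.1722
M4 S521
G01 X70.5181 Y95.1405 F1874
G01 X62.2012 Y92.0988 F1874
G01 X54.1695 Y95.8289 F1874
G01 X51.1278 Y104.1458 F1874
G01 X54.8579 Y112.1775 F1874
G01 X63.1748 Y115.2192 F1874
G01 X71.2065 Y111.4891 F1874
G01 X74.2482 Y103.1722 F1874
G00 X75.3598 Y133.0300
M4 S336
G01 X70.2811 Y110.8976 F3458
G01 X63.7756 Y91.8898 F3458
G01 X55.8431 Y76.0066 F3458
G01 X46.4837 Y63.2480 F3458
M5
G00 X0.0000 Y0.0000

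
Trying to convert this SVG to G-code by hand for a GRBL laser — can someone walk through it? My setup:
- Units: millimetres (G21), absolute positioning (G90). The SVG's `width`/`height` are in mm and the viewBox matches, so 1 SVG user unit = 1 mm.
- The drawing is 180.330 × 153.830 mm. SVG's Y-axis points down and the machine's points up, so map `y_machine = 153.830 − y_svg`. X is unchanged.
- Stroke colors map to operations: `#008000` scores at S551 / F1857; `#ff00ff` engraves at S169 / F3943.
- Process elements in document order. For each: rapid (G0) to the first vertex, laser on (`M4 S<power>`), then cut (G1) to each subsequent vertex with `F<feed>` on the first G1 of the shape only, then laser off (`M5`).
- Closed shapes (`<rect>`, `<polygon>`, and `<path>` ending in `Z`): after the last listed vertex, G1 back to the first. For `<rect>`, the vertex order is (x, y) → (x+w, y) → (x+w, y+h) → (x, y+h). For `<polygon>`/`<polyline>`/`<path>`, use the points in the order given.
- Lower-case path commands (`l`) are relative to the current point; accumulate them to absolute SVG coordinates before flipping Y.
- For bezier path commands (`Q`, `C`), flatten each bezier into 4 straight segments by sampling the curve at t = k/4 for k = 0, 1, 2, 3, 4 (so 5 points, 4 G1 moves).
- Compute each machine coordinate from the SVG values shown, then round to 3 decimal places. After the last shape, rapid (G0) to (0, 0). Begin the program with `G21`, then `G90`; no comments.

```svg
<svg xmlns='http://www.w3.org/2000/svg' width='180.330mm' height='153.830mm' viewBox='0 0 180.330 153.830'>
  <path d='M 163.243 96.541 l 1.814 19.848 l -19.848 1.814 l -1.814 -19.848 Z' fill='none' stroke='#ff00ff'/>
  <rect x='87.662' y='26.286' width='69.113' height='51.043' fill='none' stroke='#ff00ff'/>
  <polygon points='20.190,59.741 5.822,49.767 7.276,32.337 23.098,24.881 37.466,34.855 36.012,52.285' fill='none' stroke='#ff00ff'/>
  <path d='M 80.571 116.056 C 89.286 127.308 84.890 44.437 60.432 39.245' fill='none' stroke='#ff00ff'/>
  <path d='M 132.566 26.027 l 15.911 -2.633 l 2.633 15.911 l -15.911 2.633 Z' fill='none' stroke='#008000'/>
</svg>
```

G21
G90
G0 X163.243 Y57.289
M4 S169
G1 X165.057 Y37.441 F3943
G1 X145.209 Y35.627
G1 X143.395 Y55.475
G1 X163.243 Y57.289
M5
G0 X87.662 Y127.544
M4 S169
G1 X156.775 Y127.544 F3943
G1 X156.775 Y76.501
G1 X87.662 Y76.501
G1 X87.662 Y127.544
M5
G0 X20.190 Y94.089
M4 S169
G1 X5.822 Y104.063 F3943
G1 X7.276 Y121.493
G1 X23.098 Y128.949
G1 X37.466 Y118.975
G1 X36.012 Y101.545
G1 X20.190 Y94.089
M5
G0 X80.571 Y37.774
M4 S169
G1 X84.540 Y44.299 F3943
G1 X82.941 Y70.013
G1 X75.122 Y98.811
G1 X60.432 Y114.585
M5
G0 X132.566 Y127.803
M4 S551
G1 X148.477 Y130.436 F1857
G1 X151.110 Y114.525
G1 X135.199 Y111.892
G1 X132.566 Y127.803
M5
G0 X0.000 Y0.000

Since the viewBox matches the mm dimensions, user units are millimetres directly. The only transform is the Y-flip y_m = 153.830 − y_svg.

Shape 1 is a regular polygon drawn with `<path>`. Its stroke #ff00ff means engrave at S169, F3943. After flipping Y the toolpath is (163.243,57.289) → (165.057,37.441) → (145.209,35.627) → (143.395,55.475) → (163.243,57.289), returning to the start.

Shape 2 is a rectangle drawn with `<rect>`. Its stroke #ff00ff means engrave at S169, F3943. After flipping Y the toolpath is (87.662,127.544) → (156.775,127.544) → (156.775,76.501) → (87.662,76.501) → (87.662,127.544), returning to the start.

Shape 3 is a regular polygon drawn with `<polygon>`. Its stroke #ff00ff means engrave at S169, F3943. After flipping Y the toolpath is (20.190,94.089) → (5.822,104.063) → (7.276,121.493) → (23.098,128.949) → (37.466,118.975) → (36.012,101.545) → (20.190,94.089), returning to the start.

Shape 4 is a cubic bezier drawn with `<path>`. Its stroke #ff00ff means engrave at S169, F3943. After flipping Y the toolpath is (80.571,37.774) → (84.540,44.299) → (82.941,70.013) → (75.122,98.811) → (60.432,114.585).

Shape 5 is a regular polygon drawn with `<path>`. Its stroke #008000 means score at S551, F1857. After flipping Y the toolpath is (132.566,127.803) → (148.477,130.436) → (151.110,114.525) → (135.199,111.892) → (132.566,127.803), returning to the start.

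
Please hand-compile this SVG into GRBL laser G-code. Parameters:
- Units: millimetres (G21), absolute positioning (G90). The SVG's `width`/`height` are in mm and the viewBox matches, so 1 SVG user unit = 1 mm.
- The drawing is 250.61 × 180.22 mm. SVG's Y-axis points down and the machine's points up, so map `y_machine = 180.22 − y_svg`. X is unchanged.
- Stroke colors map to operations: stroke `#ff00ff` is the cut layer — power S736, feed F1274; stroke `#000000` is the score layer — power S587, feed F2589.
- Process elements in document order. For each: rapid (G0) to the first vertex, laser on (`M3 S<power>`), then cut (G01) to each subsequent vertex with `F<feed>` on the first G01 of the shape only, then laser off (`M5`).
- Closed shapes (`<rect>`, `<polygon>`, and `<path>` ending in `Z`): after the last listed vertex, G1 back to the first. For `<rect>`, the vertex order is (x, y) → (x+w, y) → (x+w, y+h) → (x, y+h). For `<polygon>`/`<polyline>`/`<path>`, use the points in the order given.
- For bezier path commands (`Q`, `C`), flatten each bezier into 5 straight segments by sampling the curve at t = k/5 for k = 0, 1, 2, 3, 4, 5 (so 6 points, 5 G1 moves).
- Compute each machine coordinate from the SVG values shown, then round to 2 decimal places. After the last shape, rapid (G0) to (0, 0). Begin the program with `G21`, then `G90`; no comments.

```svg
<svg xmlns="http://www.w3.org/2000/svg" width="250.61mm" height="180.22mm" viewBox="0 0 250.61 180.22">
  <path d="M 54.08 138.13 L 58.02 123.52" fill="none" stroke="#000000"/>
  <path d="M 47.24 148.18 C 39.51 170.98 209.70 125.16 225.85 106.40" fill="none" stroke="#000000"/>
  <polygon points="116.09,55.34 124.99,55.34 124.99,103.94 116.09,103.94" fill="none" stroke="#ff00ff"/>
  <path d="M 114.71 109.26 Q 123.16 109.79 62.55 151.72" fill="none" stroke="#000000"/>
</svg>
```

G21
G90
G0 X54.08 Y42.09
M3 S587
G01 X58.02 Y56.70 F2589
M5
G0 X47.24 Y32.04
M3 S587
G01 X61.30 Y25.83 F2589
G01 X102.12 Y31.49
G01 X153.78 Y44.44
G01 X200.33 Y60.08
G01 X225.85 Y73.82
M5
G0 X116.09 Y124.88
M3 S736
G01 X124.99 Y124.88 F1274
G01 X124.99 Y76.28
G01 X116.09 Y76.28
G01 X116.09 Y124.88
M5
G0 X114.71 Y70.96
M3 S587
G01 X115.33 Y69.09 F2589
G01 X110.42 Y63.91
G01 X99.99 Y55.42
G01 X84.03 Y43.62
G01 X62.55 Y28.50
M5
G0 X0.00 Y0.00

Since the viewBox matches the mm dimensions, user units are millimetres directly. The only transform is the Y-flip y_m = 180.22 − y_svg.

Shape 1 is a line segment drawn with `<path>`. Its stroke #000000 means score at S587, F2589. After flipping Y the toolpath is (54.08,42.09) → (58.02,56.70).

Shape 2 is a cubic bezier drawn with `<path>`. Its stroke #000000 means score at S587, F2589. After flipping Y the toolpath is (47.24,32.04) → (61.30,25.83) → (102.12,31.49) → (153.78,44.44) → (200.33,60.08) → (225.85,73.82).

Shape 3 is a rectangle drawn with `<polygon>`. Its stroke #ff00ff means cut at S736, F1274. After flipping Y the toolpath is (116.09,124.88) → (124.99,124.88) → (124.99,76.28) → (116.09,76.28) → (116.09,124.88), returning to the start.

Shape 4 is a quadratic bezier drawn with `<path>`. Its stroke #000000 means score at S587, F2589. After flipping Y the toolpath is (114.71,70.96) → (115.33,69.09) → (110.42,63.91) → (99.99,55.42) → (84.03,43.62) → (62.55,28.50).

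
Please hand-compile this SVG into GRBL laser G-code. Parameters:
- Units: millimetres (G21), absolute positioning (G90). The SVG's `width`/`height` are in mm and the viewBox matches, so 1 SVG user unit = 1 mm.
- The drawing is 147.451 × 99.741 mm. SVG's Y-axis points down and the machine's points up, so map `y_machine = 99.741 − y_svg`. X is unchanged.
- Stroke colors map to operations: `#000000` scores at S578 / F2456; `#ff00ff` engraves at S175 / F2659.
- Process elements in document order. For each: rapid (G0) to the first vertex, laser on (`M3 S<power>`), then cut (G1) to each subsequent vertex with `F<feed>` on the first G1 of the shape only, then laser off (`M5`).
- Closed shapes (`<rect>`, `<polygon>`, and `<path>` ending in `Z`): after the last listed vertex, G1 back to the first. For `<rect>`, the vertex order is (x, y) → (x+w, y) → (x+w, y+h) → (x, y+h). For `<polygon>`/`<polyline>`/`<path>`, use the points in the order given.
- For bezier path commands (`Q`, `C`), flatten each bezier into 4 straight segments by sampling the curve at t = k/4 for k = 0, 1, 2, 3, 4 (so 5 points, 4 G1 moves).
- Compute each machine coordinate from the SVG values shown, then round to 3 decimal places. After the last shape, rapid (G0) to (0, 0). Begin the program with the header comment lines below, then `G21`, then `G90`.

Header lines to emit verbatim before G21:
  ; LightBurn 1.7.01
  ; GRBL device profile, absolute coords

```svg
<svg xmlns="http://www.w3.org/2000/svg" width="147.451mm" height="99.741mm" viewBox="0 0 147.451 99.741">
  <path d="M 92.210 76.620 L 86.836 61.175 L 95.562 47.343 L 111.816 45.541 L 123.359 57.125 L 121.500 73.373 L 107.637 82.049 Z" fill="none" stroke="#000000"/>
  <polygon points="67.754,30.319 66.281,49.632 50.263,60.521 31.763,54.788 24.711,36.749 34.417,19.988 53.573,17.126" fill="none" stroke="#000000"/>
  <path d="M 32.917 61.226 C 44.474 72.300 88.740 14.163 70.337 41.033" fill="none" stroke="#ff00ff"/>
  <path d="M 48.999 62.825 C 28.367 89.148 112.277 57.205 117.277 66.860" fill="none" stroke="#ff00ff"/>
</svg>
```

; LightBurn 1.7.01
; GRBL device profile, absolute coords
G21
G90
G0 X92.210 Y23.121
M3 S578
G1 X86.836 Y38.566 F2456
G1 X95.562 Y52.398
G1 X111.816 Y54.200
G1 X123.359 Y42.616
G1 X121.500 Y26.368
G1 X107.637 Y17.692
G1 X92.210 Y23.121
M5
G0 X67.754 Y69.422
M3 S578
G1 X66.281 Y50.109 F2456
G1 X50.263 Y39.220
G1 X31.763 Y44.953
G1 X24.711 Y62.992
G1 X34.417 Y79.753
G1 X53.573 Y82.615
G1 X67.754 Y69.422
M5
G0 X32.917 Y38.515
M3 S175
G1 X46.227 Y40.777 F2659
G1 X62.862 Y54.535
G1 X73.879 Y65.331
G1 X70.337 Y58.708
M5
G0 X48.999 Y36.916
M3 S175
G1 X50.260 Y26.538 F2659
G1 X73.526 Y28.648
G1 X101.598 Y33.883
G1 X117.277 Y32.881
M5
G0 X0.000 Y0.000

viewBox `0 0 147.451 99.741` with mm width/height → 1 unit = 1 mm. Flip: y_m = 99.741 − y_svg.

**Shape 1** — `<path>` regular polygon, stroke `#000000` → score (S578, F2456). Machine vertices: (92.210,23.121) → (86.836,38.566) → (95.562,52.398) → (111.816,54.200) → (123.359,42.616) → (121.500,26.368) → (107.637,17.692) → (92.210,23.121). Closed: final G1 returns to the first vertex.

**Shape 2** — `<polygon>` regular polygon, stroke `#000000` → score (S578, F2456). Machine vertices: (67.754,69.422) → (66.281,50.109) → (50.263,39.220) → (31.763,44.953) → (24.711,62.992) → (34.417,79.753) → (53.573,82.615) → (67.754,69.422). Closed: final G1 returns to the first vertex.

**Shape 3** — `<path>` cubic bezier, stroke `#ff00ff` → engrave (S175, F2659). Control points (SVG): P0=(32.917,61.226), P1=(44.474,72.300), P2=(88.740,14.163), P3=(70.337,41.033); sampled at t=k/4. Machine vertices: (32.917,38.515) → (46.227,40.777) → (62.862,54.535) → (73.879,65.331) → (70.337,58.708). Open path.

**Shape 4** — `<path>` cubic bezier, stroke `#ff00ff` → engrave (S175, F2659). Control points (SVG): P0=(48.999,62.825), P1=(28.367,89.148), P2=(112.277,57.205), P3=(117.277,66.860); sampled at t=k/4. Machine vertices: (48.999,36.916) → (50.260,26.538) → (73.526,28.648) → (101.598,33.883) → (117.277,32.881). Open path.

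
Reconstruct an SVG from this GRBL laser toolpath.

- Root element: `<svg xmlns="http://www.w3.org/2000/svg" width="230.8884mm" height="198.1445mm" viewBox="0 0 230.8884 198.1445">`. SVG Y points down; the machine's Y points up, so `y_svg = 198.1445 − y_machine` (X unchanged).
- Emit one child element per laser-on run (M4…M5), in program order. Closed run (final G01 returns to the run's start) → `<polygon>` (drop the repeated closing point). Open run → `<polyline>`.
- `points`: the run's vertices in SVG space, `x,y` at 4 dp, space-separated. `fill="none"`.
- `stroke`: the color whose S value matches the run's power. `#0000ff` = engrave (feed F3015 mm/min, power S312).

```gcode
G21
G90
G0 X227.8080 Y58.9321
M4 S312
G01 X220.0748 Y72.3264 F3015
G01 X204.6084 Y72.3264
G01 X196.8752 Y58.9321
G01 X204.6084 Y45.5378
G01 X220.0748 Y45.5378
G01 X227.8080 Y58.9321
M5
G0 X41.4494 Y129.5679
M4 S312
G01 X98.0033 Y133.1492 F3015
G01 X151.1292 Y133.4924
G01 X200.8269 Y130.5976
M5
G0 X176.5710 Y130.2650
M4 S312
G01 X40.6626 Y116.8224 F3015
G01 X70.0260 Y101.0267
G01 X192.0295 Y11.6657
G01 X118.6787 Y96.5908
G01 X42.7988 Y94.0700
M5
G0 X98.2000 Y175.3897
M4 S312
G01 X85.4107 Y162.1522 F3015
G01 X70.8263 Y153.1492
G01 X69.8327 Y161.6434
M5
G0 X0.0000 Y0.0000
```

<svg xmlns="http://www.w3.org/2000/svg" width="230.8884mm" height="198.1445mm" viewBox="0 0 230.8884 198.1445">
  <polygon points="227.8080,139.2124 220.0748,125.8181 204.6084,125.8181 196.8752,139.2124 204.6084,152.6067 220.0748,152.6067" fill="none" stroke="#0000ff"/>
  <polyline points="41.4494,68.5766 98.0033,64.9953 151.1292,64.6521 200.8269,67.5469" fill="none" stroke="#0000ff"/>
  <polyline points="176.5710,67.8795 40.6626,81.3221 70.0260,97.1178 192.0295,186.4788 118.6787,101.5537 42.7988,104.0745" fill="none" stroke="#0000ff"/>
  <polyline points="98.2000,22.7548 85.4107,35.9923 70.8263,44.9953 69.8327,36.5011" fill="none" stroke="#0000ff"/>
</svg>

Each laser-on run becomes one SVG element. Flip Y back into SVG space with y_svg = 198.1445 − y_machine. Every run uses S312, so all elements get stroke `#0000ff` (engrave).

Run 1: The run returns to its start, so emit a `<polygon>` with points (Y-flipped): 227.8080,139.2124 220.0748,125.8181 204.6084,125.8181 196.8752,139.2124 204.6084,152.6067 220.0748,152.6067.

Run 2: The run is open, so emit a `<polyline>` with points (Y-flipped): 41.4494,68.5766 98.0033,64.9953 151.1292,64.6521 200.8269,67.5469.

Run 3: The run is open, so emit a `<polyline>` with points (Y-flipped): 176.5710,67.8795 40.6626,81.3221 70.0260,97.1178 192.0295,186.4788 118.6787,101.5537 42.7988,104.0745.

Run 4: The run is open, so emit a `<polyline>` with points (Y-flipped): 98.2000,22.7548 85.4107,35.9923 70.8263,44.9953 69.8327,36.5011.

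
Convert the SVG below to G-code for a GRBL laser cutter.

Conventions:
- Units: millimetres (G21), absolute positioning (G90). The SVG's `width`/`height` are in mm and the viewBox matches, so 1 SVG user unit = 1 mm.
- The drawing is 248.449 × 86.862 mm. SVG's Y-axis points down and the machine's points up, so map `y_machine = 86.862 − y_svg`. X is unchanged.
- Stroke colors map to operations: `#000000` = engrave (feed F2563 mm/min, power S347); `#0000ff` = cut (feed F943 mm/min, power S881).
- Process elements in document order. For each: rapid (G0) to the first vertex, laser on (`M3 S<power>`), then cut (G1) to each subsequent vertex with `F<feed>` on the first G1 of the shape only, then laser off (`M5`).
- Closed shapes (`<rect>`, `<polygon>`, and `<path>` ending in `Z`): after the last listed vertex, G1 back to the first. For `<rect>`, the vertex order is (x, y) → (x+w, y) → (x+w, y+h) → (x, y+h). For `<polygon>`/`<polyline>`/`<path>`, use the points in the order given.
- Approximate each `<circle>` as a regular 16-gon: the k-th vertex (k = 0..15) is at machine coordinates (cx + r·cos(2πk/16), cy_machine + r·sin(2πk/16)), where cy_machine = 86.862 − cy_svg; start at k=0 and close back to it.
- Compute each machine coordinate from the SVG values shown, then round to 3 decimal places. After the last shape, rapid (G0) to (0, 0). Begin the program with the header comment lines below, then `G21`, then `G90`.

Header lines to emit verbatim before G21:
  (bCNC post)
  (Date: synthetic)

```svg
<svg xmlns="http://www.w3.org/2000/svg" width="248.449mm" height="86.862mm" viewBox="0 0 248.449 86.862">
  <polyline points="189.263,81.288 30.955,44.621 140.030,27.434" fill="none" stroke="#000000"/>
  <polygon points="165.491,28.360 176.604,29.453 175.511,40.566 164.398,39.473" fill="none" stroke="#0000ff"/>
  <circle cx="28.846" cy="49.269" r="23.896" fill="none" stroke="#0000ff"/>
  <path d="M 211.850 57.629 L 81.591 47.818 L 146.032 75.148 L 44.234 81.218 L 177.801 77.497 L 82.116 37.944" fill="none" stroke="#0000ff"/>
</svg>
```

viewBox `0 0 248.449 86.862` with mm width/height → 1 unit = 1 mm. Flip: y_m = 86.862 − y_svg.

**Shape 1** — `<polyline>` open polyline, stroke `#000000` → engrave (S347, F2563). Machine vertices: (189.263,5.574) → (30.955,42.241) → (140.030,59.428). Open path.

**Shape 2** — `<polygon>` regular polygon, stroke `#0000ff` → cut (S881, F943). Machine vertices: (165.491,58.502) → (176.604,57.409) → (175.511,46.296) → (164.398,47.389) → (165.491,58.502). Closed: final G1 returns to the first vertex.

**Shape 3** — `<circle>` circle, stroke `#0000ff` → cut (S881, F943). Machine vertices: (52.742,37.593) → (50.923,46.738) → (45.743,54.490) → (37.991,59.670) → (28.846,61.489) → (19.701,59.670) → (11.949,54.490) → (6.769,46.738) → (4.950,37.593) → (6.769,28.448) → (11.949,20.696) → (19.701,15.516) → (28.846,13.697) → (37.991,15.516) → (45.743,20.696) → (50.923,28.448) → (52.742,37.593). Closed: final G1 returns to the first vertex.

**Shape 4** — `<path>` open polyline, stroke `#0000ff` → cut (S881, F943). Machine vertices: (211.850,29.233) → (81.591,39.044) → (146.032,11.714) → (44.234,5.644) → (177.801,9.365) → (82.116,48.918). Open path.

(bCNC post)
(Date: synthetic)
G21
G90
G0 X189.263 Y5.574
M3 S347
G1 X30.955 Y42.241 F2563
G1 X140.030 Y59.428
M5
G0 X165.491 Y58.502
M3 S881
G1 X176.604 Y57.409 F943
G1 X175.511 Y46.296
G1 X164.398 Y47.389
G1 X165.491 Y58.502
M5
G0 X52.742 Y37.593
M3 S881
G1 X50.923 Y46.738 F943
G1 X45.743 Y54.490
G1 X37.991 Y59.670
G1 X28.846 Y61.489
G1 X19.701 Y59.670
G1 X11.949 Y54.490
G1 X6.769 Y46.738
G1 X4.950 Y37.593
G1 X6.769 Y28.448
G1 X11.949 Y20.696
G1 X19.701 Y15.516
G1 X28.846 Y13.697
G1 X37.991 Y15.516
G1 X45.743 Y20.696
G1 X50.923 Y28.448
G1 X52.742 Y37.593
M5
G0 X211.850 Y29.233
M3 S881
G1 X81.591 Y39.044 F943
G1 X146.032 Y11.714
G1 X44.234 Y5.644
G1 X177.801 Y9.365
G1 X82.116 Y48.918
M5
G0 X0.000 Y0.000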